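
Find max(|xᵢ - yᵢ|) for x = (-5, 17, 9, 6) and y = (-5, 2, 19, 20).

max(|x_i - y_i|) = max(|-5 - (-5)|, |17 - 2|, |9 - 19|, |6 - 20|) = max(0, 15, 10, 14) = 15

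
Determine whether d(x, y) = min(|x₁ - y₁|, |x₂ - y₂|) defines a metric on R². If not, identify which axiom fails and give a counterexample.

No. d fails identity of indiscernibles: take x = (0, 0) and y = (0, 4). Then d(x,y) = min(|0 - 0|, |0 - 4|) = min(0, 4) = 0, yet x ≠ y.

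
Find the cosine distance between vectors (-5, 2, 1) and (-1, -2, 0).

With u = (-5, 2, 1), v = (-1, -2, 0):
u·v = (-5)·(-1) + 2·(-2) + 1·0 = 5 + (-4) + 0 = 1.
|u| = √((-5)² + 2² + 1²) = √30, |v| = √((-1)² + (-2)² + 0²) = √5, so |u||v| = √(30·5) = √150.
cos θ = (u·v)/(|u||v|) = 1/√150 ≈ 0.0816
Cosine distance = 1 - cos θ ≈ 1 - 0.0816 = 0.9184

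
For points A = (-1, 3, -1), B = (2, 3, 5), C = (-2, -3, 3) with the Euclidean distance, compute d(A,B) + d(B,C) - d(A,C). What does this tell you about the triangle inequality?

d(A,B) = √(3² + 0² + 6²) = √45 ≈ 6.7082, d(B,C) = √(4² + 6² + 2²) = √56 ≈ 7.4833, d(A,C) = √(1² + 6² + 4²) = √53 ≈ 7.2801.
d(A,B) + d(B,C) - d(A,C) = 6.7082 + 7.4833 - 7.2801 = 14.1915 - 7.2801 = 6.9114 (to 4 decimal places). This is ≥ 0, so the triangle inequality holds for these points.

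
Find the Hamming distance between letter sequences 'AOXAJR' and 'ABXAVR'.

Differing positions: 2, 5. Hamming distance = 2.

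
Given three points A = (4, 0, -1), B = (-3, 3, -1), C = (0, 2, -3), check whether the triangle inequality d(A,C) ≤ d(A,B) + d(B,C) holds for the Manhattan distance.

d(A,B) = 7 + 3 + 0 = 10, d(B,C) = 3 + 1 + 2 = 6, d(A,C) = 4 + 2 + 2 = 8.
d(A,C) = 8 ≤ 10 + 6 = 16. Triangle inequality is satisfied.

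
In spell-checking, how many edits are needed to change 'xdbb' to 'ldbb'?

Let D[i][j] be the edit distance between the first i characters of 'xdbb' and the first j characters of 'ldbb', with D[i][0] = i, D[0][j] = j, and D[i][j] = D[i-1][j-1] if the characters match, else 1 + min(D[i-1][j], D[i][j-1], D[i-1][j-1]). Filling the table (rows: prefixes of 'xdbb', columns: prefixes of 'ldbb'):
     ε  l  d  b  b
  ε  0  1  2  3  4
  x  1  1  2  3  4
  d  2  2  1  2  3
  b  3  3  2  1  2
  b  4  4  3  2  1
The bottom-right entry gives D[4][4] = 1, so no sequence of fewer than 1 edit works. Backtracking through the table gives one optimal edit sequence (1 edit):
  xdbb → ldbb (sub x→l @1)
Edit distance = 1.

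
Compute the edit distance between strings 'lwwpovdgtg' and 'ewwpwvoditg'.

Let D[i][j] be the edit distance between the first i characters of 'lwwpovdgtg' and the first j characters of 'ewwpwvoditg', with D[i][0] = i, D[0][j] = j, and D[i][j] = D[i-1][j-1] if the characters match, else 1 + min(D[i-1][j], D[i][j-1], D[i-1][j-1]). Filling the table (rows: prefixes of 'lwwpovdgtg', columns: prefixes of 'ewwpwvoditg'):
     ε  e  w  w  p  w  v  o  d  i  t  g
  ε  0  1  2  3  4  5  6  7  8  9 10 11
  l  1  1  2  3  4  5  6  7  8  9 10 11
  w  2  2  1  2  3  4  5  6  7  8  9 10
  w  3  3  2  1  2  3  4  5  6  7  8  9
  p  4  4  3  2  1  2  3  4  5  6  7  8
  o  5  5  4  3  2  2  3  3  4  5  6  7
  v  6  6  5  4  3  3  2  3  4  5  6  7
  d  7  7  6  5  4  4  3  3  3  4  5  6
  g  8  8  7  6  5  5  4  4  4  4  5  5
  t  9  9  8  7  6  6  5  5  5  5  4  5
  g 10 10  9  8  7  7  6  6  6  6  5  4
The bottom-right entry gives D[10][11] = 4, so no sequence of fewer than 4 edits works. Backtracking through the table gives one optimal edit sequence (4 edits):
  lwwpovdgtg → ewwpovdgtg (sub l→e @1)
  ewwpovdgtg → ewwpwvdgtg (sub o→w @5)
  ewwpwvdgtg → ewwpwvodgtg (ins o @7)
  ewwpwvodgtg → ewwpwvoditg (sub g→i @9)
Edit distance = 4.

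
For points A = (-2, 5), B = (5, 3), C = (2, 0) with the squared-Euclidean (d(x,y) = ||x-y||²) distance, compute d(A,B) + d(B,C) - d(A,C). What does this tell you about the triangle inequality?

d(A,B) = 7² + 2² = 53, d(B,C) = 3² + 3² = 18, d(A,C) = 4² + 5² = 41.
d(A,B) + d(B,C) - d(A,C) = 53 + 18 - 41 = 71 - 41 = 30. This is ≥ 0, so the triangle inequality holds for these points.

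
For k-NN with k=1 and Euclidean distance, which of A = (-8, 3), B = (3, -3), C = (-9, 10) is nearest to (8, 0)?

Distances: d(A) ≈ 16.2788, d(B) ≈ 5.831, d(C) ≈ 19.7231. Nearest: B = (3, -3) with distance 5.831.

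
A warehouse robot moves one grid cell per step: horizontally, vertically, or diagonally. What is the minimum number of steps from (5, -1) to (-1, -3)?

max(|x_i - y_i|) = max(|5 - (-1)|, |-1 - (-3)|) = max(6, 2) = 6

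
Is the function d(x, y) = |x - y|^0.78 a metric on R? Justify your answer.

Yes. With 0 < p = 0.78 ≤ 1, d(x,y) = |x-y|^0.78 is a metric on R. Non-negativity and symmetry are immediate; |x-y|^0.78 = 0 ⟺ |x-y| = 0 ⟺ x = y. For the triangle inequality, the function t ↦ t^0.78 is subadditive on [0,∞) when p ≤ 1, so |x-z|^0.78 ≤ (|x-y| + |y-z|)^0.78 ≤ |x-y|^0.78 + |y-z|^0.78.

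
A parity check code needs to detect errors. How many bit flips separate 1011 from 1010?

Differing positions: 4. Hamming distance = 1.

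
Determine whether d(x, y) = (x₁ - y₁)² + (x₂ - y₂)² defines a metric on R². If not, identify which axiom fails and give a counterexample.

No. The squared Euclidean distance fails the triangle inequality. Counterexample: x = (0, 0), y = (2, 2), z = (4, 4). d(x,z) = 4² + 4² = 32, but d(x,y) + d(y,z) = (2² + 2²) + (2² + 2²) = 8 + 8 = 16. Since 32 > 16, the triangle inequality is violated. (Note: √d, the ordinary Euclidean distance, IS a metric.)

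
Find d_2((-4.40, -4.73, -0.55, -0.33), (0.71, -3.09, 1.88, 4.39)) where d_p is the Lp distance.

(Σ|x_i - y_i|^2)^(1/2) = (|-4.4 - 0.71|^2 + |-4.73 - (-3.09)|^2 + |-0.55 - 1.88|^2 + |-0.33 - 4.39|^2)^(1/2)
= (5.11^2 + 1.64^2 + 2.43^2 + 4.72^2)^(1/2) = (26.1121 + 2.6896 + 5.9049 + 22.2784)^(1/2) = (56.985)^(1/2) ≈ 7.5488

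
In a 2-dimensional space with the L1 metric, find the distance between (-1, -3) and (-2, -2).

Σ|x_i - y_i| = |-1 - (-2)| + |-3 - (-2)| = 1 + 1 = 2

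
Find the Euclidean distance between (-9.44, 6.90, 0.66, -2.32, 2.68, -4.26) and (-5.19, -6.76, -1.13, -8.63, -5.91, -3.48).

√(Σ(x_i - y_i)²) = √((-9.44 - (-5.19))² + (6.9 - (-6.76))² + (0.66 - (-1.13))² + (-2.32 - (-8.63))² + (2.68 - (-5.91))² + (-4.26 - (-3.48))²)
= √((-4.25)² + 13.66² + 1.79² + 6.31² + 8.59² + (-0.78)²) = √(18.0625 + 186.5956 + 3.2041 + 39.8161 + 73.7881 + 0.6084) = √322.0748 ≈ 17.9464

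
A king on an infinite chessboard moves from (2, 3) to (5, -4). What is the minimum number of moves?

max(|x_i - y_i|) = max(|2 - 5|, |3 - (-4)|) = max(3, 7) = 7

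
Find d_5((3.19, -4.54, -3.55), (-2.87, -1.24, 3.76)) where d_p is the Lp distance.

(Σ|x_i - y_i|^5)^(1/5) = (|3.19 - (-2.87)|^5 + |-4.54 - (-1.24)|^5 + |-3.55 - 3.76|^5)^(1/5)
= (6.06^5 + 3.3^5 + 7.31^5)^(1/5) ≈ (8172.6541 + 391.3539 + 20873.0967)^(1/5) = (29437.1047)^(1/5) ≈ 7.8303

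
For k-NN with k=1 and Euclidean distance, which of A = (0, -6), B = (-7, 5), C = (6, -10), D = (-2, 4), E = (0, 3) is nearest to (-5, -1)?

Distances: d(A) ≈ 7.0711, d(B) ≈ 6.3246, d(C) ≈ 14.2127, d(D) ≈ 5.831, d(E) ≈ 6.4031. Nearest: D = (-2, 4) with distance 5.831.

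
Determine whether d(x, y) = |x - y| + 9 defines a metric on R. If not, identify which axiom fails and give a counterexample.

No. d fails identity of indiscernibles (specifically d(x,x) = 0): d(0, 0) = |0 - 0| + 9 = 0 + 9 = 9 ≠ 0.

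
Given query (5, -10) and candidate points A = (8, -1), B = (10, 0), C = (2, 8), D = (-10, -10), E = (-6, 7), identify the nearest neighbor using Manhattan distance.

Distances: d(A) = 12, d(B) = 15, d(C) = 21, d(D) = 15, d(E) = 28. Nearest: A = (8, -1) with distance 12.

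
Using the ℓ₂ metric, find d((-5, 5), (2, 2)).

√(Σ(x_i - y_i)²) = √((-5 - 2)² + (5 - 2)²)
= √((-7)² + 3²) = √(49 + 9) = √58 ≈ 7.6158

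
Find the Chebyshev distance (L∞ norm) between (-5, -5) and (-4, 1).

max(|x_i - y_i|) = max(|-5 - (-4)|, |-5 - 1|) = max(1, 6) = 6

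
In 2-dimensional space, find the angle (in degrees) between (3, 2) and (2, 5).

With u = (3, 2), v = (2, 5):
u·v = 3·2 + 2·5 = 6 + 10 = 16.
|u| = √(3² + 2²) = √13, |v| = √(2² + 5²) = √29, so |u||v| = √(13·29) = √377.
cos θ = (u·v)/(|u||v|) = 16/√377 ≈ 0.824042
θ = arccos(0.824042) ≈ 34.51°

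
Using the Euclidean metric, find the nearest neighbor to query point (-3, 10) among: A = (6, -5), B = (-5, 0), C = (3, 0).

Distances: d(A) ≈ 17.4929, d(B) ≈ 10.198, d(C) ≈ 11.6619. Nearest: B = (-5, 0) with distance 10.198.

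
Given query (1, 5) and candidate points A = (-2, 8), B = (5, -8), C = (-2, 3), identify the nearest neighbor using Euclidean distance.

Distances: d(A) ≈ 4.2426, d(B) ≈ 13.6015, d(C) ≈ 3.6056. Nearest: C = (-2, 3) with distance 3.6056.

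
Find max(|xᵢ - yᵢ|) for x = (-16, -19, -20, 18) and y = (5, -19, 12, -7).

max(|x_i - y_i|) = max(|-16 - 5|, |-19 - (-19)|, |-20 - 12|, |18 - (-7)|) = max(21, 0, 32, 25) = 32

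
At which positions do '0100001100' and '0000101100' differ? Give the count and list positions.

Differing positions: 2, 5. Hamming distance = 2.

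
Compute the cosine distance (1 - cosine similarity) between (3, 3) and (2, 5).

With u = (3, 3), v = (2, 5):
u·v = 3·2 + 3·5 = 6 + 15 = 21.
|u| = √(3² + 3²) = √18, |v| = √(2² + 5²) = √29, so |u||v| = √(18·29) = √522.
cos θ = (u·v)/(|u||v|) = 21/√522 ≈ 0.9191
Cosine distance = 1 - cos θ ≈ 1 - 0.9191 = 0.0809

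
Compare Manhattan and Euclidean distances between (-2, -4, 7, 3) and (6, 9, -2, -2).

L1 = |-2 - 6| + |-4 - 9| + |7 - (-2)| + |3 - (-2)| = 8 + 13 + 9 + 5 = 35
L2 = √(8² + 13² + 9² + 5²) = √339 ≈ 18.412
L1 ≥ L2 always (equality iff movement is along one axis); L1 > L2 here.
Ratio L1/L2 = 35/√339 ≈ 1.9009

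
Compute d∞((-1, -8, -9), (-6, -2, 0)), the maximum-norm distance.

max(|x_i - y_i|) = max(|-1 - (-6)|, |-8 - (-2)|, |-9 - 0|) = max(5, 6, 9) = 9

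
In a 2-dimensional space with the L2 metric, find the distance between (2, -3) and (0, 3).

(Σ|x_i - y_i|^2)^(1/2) = (|2 - 0|^2 + |-3 - 3|^2)^(1/2)
= (2^2 + 6^2)^(1/2) = (4 + 36)^(1/2) = (40)^(1/2) ≈ 6.3246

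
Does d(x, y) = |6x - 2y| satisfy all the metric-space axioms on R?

No. d fails symmetry: d(1, 6) = |6·1 - 2·6| = |-6| = 6, but d(6, 1) = |6·6 - 2·1| = |34| = 34. Since 6 ≠ 34, d(x,y) ≠ d(y,x) in general.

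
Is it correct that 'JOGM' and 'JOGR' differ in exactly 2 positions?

Differing positions: 4. Hamming distance = 1, so the claim that d_H = 2 is false.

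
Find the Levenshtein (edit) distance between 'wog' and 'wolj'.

Let D[i][j] be the edit distance between the first i characters of 'wog' and the first j characters of 'wolj', with D[i][0] = i, D[0][j] = j, and D[i][j] = D[i-1][j-1] if the characters match, else 1 + min(D[i-1][j], D[i][j-1], D[i-1][j-1]). Filling the table (rows: prefixes of 'wog', columns: prefixes of 'wolj'):
     ε  w  o  l  j
  ε  0  1  2  3  4
  w  1  0  1  2  3
  o  2  1  0  1  2
  g  3  2  1  1  2
The bottom-right entry gives D[3][4] = 2, so no sequence of fewer than 2 edits works. Backtracking through the table gives one optimal edit sequence (2 edits):
  wog → wolg (ins l @3)
  wolg → wolj (sub g→j @4)
Edit distance = 2.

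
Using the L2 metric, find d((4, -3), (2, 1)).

√(Σ(x_i - y_i)²) = √((4 - 2)² + (-3 - 1)²)
= √(2² + (-4)²) = √(4 + 16) = √20 ≈ 4.4721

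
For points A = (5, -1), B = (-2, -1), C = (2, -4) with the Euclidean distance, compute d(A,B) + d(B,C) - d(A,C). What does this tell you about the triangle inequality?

d(A,B) = √(7² + 0²) = √49 = 7, d(B,C) = √(4² + 3²) = √25 = 5, d(A,C) = √(3² + 3²) = √18 ≈ 4.2426.
d(A,B) + d(B,C) - d(A,C) = 7 + 5 - 4.2426 = 12 - 4.2426 = 7.7574 (to 4 decimal places). This is ≥ 0, so the triangle inequality holds for these points.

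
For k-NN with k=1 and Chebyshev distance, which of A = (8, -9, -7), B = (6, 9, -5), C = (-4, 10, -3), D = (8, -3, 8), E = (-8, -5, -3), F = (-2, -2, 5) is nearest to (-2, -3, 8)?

Distances: d(A) = 15, d(B) = 13, d(C) = 13, d(D) = 10, d(E) = 11, d(F) = 3. Nearest: F = (-2, -2, 5) with distance 3.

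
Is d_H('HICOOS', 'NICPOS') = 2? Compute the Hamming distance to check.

Differing positions: 1, 4. Hamming distance = 2, so the claim is true.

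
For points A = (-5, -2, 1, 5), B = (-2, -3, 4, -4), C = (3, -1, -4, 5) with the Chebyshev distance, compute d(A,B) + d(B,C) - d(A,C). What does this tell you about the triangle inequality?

d(A,B) = max(3, 1, 3, 9) = 9, d(B,C) = max(5, 2, 8, 9) = 9, d(A,C) = max(8, 1, 5, 0) = 8.
d(A,B) + d(B,C) - d(A,C) = 9 + 9 - 8 = 18 - 8 = 10. This is ≥ 0, so the triangle inequality holds for these points.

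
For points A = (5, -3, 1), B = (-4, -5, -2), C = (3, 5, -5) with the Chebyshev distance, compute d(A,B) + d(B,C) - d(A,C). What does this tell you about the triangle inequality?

d(A,B) = max(9, 2, 3) = 9, d(B,C) = max(7, 10, 3) = 10, d(A,C) = max(2, 8, 6) = 8.
d(A,B) + d(B,C) - d(A,C) = 9 + 10 - 8 = 19 - 8 = 11. This is ≥ 0, so the triangle inequality holds for these points.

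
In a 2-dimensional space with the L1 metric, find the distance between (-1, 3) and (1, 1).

Σ|x_i - y_i| = |-1 - 1| + |3 - 1| = 2 + 2 = 4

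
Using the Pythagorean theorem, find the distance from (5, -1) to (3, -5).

√(Σ(x_i - y_i)²) = √((5 - 3)² + (-1 - (-5))²)
= √(2² + 4²) = √(4 + 16) = √20 ≈ 4.4721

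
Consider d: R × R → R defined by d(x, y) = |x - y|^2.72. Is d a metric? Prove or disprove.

No. d(x,y) = |x-y|^2.72 fails the triangle inequality since p = 2.72 > 1. Counterexample: x = 1, y = 4, z = 10. d(x,z) = |1 - 10|^2.72 = 9^2.72 ≈ 394.0394, but d(x,y) + d(y,z) = 3^2.72 + 6^2.72 ≈ 19.8504 + 130.7891 = 150.6395. Since 394.0394 > 150.6395, the triangle inequality is violated.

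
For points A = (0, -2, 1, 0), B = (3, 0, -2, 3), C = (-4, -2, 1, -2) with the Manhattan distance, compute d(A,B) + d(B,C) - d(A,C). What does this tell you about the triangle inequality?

d(A,B) = 3 + 2 + 3 + 3 = 11, d(B,C) = 7 + 2 + 3 + 5 = 17, d(A,C) = 4 + 0 + 0 + 2 = 6.
d(A,B) + d(B,C) - d(A,C) = 11 + 17 - 6 = 28 - 6 = 22. This is ≥ 0, so the triangle inequality holds for these points.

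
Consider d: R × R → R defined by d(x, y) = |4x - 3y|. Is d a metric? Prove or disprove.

No. d fails symmetry: d(7, 6) = |4·7 - 3·6| = |10| = 10, but d(6, 7) = |4·6 - 3·7| = |3| = 3. Since 10 ≠ 3, d(x,y) ≠ d(y,x) in general.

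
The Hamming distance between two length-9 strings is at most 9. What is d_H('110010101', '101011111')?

Differing positions: 2, 3, 6, 8. Hamming distance = 4. The maximum possible Hamming distance for length-9 strings is 9, so d_H/9 = 4/9 ≈ 0.4444.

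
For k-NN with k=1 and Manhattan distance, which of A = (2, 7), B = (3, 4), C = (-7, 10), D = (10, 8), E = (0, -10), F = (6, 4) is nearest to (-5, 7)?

Distances: d(A) = 7, d(B) = 11, d(C) = 5, d(D) = 16, d(E) = 22, d(F) = 14. Nearest: C = (-7, 10) with distance 5.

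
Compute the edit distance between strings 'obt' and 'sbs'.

Let D[i][j] be the edit distance between the first i characters of 'obt' and the first j characters of 'sbs', with D[i][0] = i, D[0][j] = j, and D[i][j] = D[i-1][j-1] if the characters match, else 1 + min(D[i-1][j], D[i][j-1], D[i-1][j-1]). Filling the table (rows: prefixes of 'obt', columns: prefixes of 'sbs'):
     ε  s  b  s
  ε  0  1  2  3
  o  1  1  2  3
  b  2  2  1  2
  t  3  3  2  2
The bottom-right entry gives D[3][3] = 2, so no sequence of fewer than 2 edits works. Backtracking through the table gives one optimal edit sequence (2 edits):
  obt → sbt (sub o→s @1)
  sbt → sbs (sub t→s @3)
Edit distance = 2.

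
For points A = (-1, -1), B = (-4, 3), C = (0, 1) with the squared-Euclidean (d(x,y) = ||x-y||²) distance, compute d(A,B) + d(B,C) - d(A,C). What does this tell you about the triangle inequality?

d(A,B) = 3² + 4² = 25, d(B,C) = 4² + 2² = 20, d(A,C) = 1² + 2² = 5.
d(A,B) + d(B,C) - d(A,C) = 25 + 20 - 5 = 45 - 5 = 40. This is ≥ 0, so the triangle inequality holds for these points.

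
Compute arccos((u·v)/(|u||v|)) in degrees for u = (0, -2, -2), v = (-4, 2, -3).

With u = (0, -2, -2), v = (-4, 2, -3):
u·v = 0·(-4) + (-2)·2 + (-2)·(-3) = 0 + (-4) + 6 = 2.
|u| = √(0² + (-2)² + (-2)²) = √8, |v| = √((-4)² + 2² + (-3)²) = √29, so |u||v| = √(8·29) = √232.
cos θ = (u·v)/(|u||v|) = 2/√232 ≈ 0.131306
θ = arccos(0.131306) ≈ 82.45°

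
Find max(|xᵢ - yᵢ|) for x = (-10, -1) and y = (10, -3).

max(|x_i - y_i|) = max(|-10 - 10|, |-1 - (-3)|) = max(20, 2) = 20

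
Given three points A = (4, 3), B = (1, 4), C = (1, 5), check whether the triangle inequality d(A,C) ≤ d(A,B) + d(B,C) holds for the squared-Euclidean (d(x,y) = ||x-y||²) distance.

d(A,B) = 3² + 1² = 10, d(B,C) = 0² + 1² = 1, d(A,C) = 3² + 2² = 13.
d(A,C) = 13 > 10 + 1 = 11. Triangle inequality is VIOLATED. (Squared-Euclidean is not a metric — this is a counterexample.)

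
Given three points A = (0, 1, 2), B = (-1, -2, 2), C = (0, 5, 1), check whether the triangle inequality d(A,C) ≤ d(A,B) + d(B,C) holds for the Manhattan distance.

d(A,B) = 1 + 3 + 0 = 4, d(B,C) = 1 + 7 + 1 = 9, d(A,C) = 0 + 4 + 1 = 5.
d(A,C) = 5 ≤ 4 + 9 = 13. Triangle inequality is satisfied.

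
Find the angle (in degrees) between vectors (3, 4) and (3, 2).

With u = (3, 4), v = (3, 2):
u·v = 3·3 + 4·2 = 9 + 8 = 17.
|u| = √(3² + 4²) = √25, |v| = √(3² + 2²) = √13, so |u||v| = √(25·13) = √325.
cos θ = (u·v)/(|u||v|) = 17/√325 ≈ 0.94299
θ = arccos(0.94299) ≈ 19.44°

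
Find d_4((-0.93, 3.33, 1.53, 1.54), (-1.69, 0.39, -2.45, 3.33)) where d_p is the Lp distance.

(Σ|x_i - y_i|^4)^(1/4) = (|-0.93 - (-1.69)|^4 + |3.33 - 0.39|^4 + |1.53 - (-2.45)|^4 + |1.54 - 3.33|^4)^(1/4)
= (0.76^4 + 2.94^4 + 3.98^4 + 1.79^4)^(1/4) ≈ (0.3336 + 74.7118 + 250.9183 + 10.2663)^(1/4) = (336.23)^(1/4) ≈ 4.2821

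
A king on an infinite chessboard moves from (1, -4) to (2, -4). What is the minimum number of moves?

max(|x_i - y_i|) = max(|1 - 2|, |-4 - (-4)|) = max(1, 0) = 1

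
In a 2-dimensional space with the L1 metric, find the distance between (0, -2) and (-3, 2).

Σ|x_i - y_i| = |0 - (-3)| + |-2 - 2| = 3 + 4 = 7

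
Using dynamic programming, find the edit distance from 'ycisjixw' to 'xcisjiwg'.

Let D[i][j] be the edit distance between the first i characters of 'ycisjixw' and the first j characters of 'xcisjiwg', with D[i][0] = i, D[0][j] = j, and D[i][j] = D[i-1][j-1] if the characters match, else 1 + min(D[i-1][j], D[i][j-1], D[i-1][j-1]). Filling the table (rows: prefixes of 'ycisjixw', columns: prefixes of 'xcisjiwg'):
     ε  x  c  i  s  j  i  w  g
  ε  0  1  2  3  4  5  6  7  8
  y  1  1  2  3  4  5  6  7  8
  c  2  2  1  2  3  4  5  6  7
  i  3  3  2  1  2  3  4  5  6
  s  4  4  3  2  1  2  3  4  5
  j  5  5  4  3  2  1  2  3  4
  i  6  6  5  4  3  2  1  2  3
  x  7  6  6  5  4  3  2  2  3
  w  8  7  7  6  5  4  3  2  3
The bottom-right entry gives D[8][8] = 3, so no sequence of fewer than 3 edits works. Backtracking through the table gives one optimal edit sequence (3 edits):
  ycisjixw → xcisjixw (sub y→x @1)
  xcisjixw → xcisjiww (sub x→w @7)
  xcisjiww → xcisjiwg (sub w→g @8)
Edit distance = 3.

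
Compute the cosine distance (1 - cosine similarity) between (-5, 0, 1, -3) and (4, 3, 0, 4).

With u = (-5, 0, 1, -3), v = (4, 3, 0, 4):
u·v = (-5)·4 + 0·3 + 1·0 + (-3)·4 = (-20) + 0 + 0 + (-12) = -32.
|u| = √((-5)² + 0² + 1² + (-3)²) = √35, |v| = √(4² + 3² + 0² + 4²) = √41, so |u||v| = √(35·41) = √1435.
cos θ = (u·v)/(|u||v|) = -32/√1435 ≈ -0.8447
Cosine distance = 1 - cos θ ≈ 1 - (-0.8447) = 1.8447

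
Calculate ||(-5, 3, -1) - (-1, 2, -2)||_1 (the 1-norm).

Σ|x_i - y_i| = |-5 - (-1)| + |3 - 2| + |-1 - (-2)| = 4 + 1 + 1 = 6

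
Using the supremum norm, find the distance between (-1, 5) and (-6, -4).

max(|x_i - y_i|) = max(|-1 - (-6)|, |5 - (-4)|) = max(5, 9) = 9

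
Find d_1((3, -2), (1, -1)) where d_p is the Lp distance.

Σ|x_i - y_i| = |3 - 1| + |-2 - (-1)| = 2 + 1 = 3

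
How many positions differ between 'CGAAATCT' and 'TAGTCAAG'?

Differing positions: 1, 2, 3, 4, 5, 6, 7, 8. Hamming distance = 8.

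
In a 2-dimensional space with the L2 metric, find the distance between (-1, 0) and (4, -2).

(Σ|x_i - y_i|^2)^(1/2) = (|-1 - 4|^2 + |0 - (-2)|^2)^(1/2)
= (5^2 + 2^2)^(1/2) = (25 + 4)^(1/2) = (29)^(1/2) ≈ 5.3852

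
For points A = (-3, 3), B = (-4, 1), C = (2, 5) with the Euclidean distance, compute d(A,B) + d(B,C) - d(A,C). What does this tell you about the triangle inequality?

d(A,B) = √(1² + 2²) = √5 ≈ 2.2361, d(B,C) = √(6² + 4²) = √52 ≈ 7.2111, d(A,C) = √(5² + 2²) = √29 ≈ 5.3852.
d(A,B) + d(B,C) - d(A,C) = 2.2361 + 7.2111 - 5.3852 = 9.4472 - 5.3852 = 4.062 (to 4 decimal places). This is ≥ 0, so the triangle inequality holds for these points.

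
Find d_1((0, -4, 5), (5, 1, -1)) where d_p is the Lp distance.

Σ|x_i - y_i| = |0 - 5| + |-4 - 1| + |5 - (-1)| = 5 + 5 + 6 = 16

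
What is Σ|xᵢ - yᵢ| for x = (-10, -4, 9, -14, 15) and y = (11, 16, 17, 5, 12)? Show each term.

Σ|x_i - y_i| = |-10 - 11| + |-4 - 16| + |9 - 17| + |-14 - 5| + |15 - 12| = 21 + 20 + 8 + 19 + 3 = 71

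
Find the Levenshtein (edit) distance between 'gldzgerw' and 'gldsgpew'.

Let D[i][j] be the edit distance between the first i characters of 'gldzgerw' and the first j characters of 'gldsgpew', with D[i][0] = i, D[0][j] = j, and D[i][j] = D[i-1][j-1] if the characters match, else 1 + min(D[i-1][j], D[i][j-1], D[i-1][j-1]). Filling the table (rows: prefixes of 'gldzgerw', columns: prefixes of 'gldsgpew'):
     ε  g  l  d  s  g  p  e  w
  ε  0  1  2  3  4  5  6  7  8
  g  1  0  1  2  3  4  5  6  7
  l  2  1  0  1  2  3  4  5  6
  d  3  2  1  0  1  2  3  4  5
  z  4  3  2  1  1  2  3  4  5
  g  5  4  3  2  2  1  2  3  4
  e  6  5  4  3  3  2  2  2  3
  r  7  6  5  4  4  3  3  3  3
  w  8  7  6  5  5  4  4  4  3
The bottom-right entry gives D[8][8] = 3, so no sequence of fewer than 3 edits works. Backtracking through the table gives one optimal edit sequence (3 edits):
  gldzgerw → gldsgerw (sub z→s @4)
  gldsgerw → gldsgprw (sub e→p @6)
  gldsgprw → gldsgpew (sub r→e @7)
Edit distance = 3.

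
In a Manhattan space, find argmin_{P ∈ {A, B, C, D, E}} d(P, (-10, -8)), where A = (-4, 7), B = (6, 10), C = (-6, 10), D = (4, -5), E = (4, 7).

Distances: d(A) = 21, d(B) = 34, d(C) = 22, d(D) = 17, d(E) = 29. Nearest: D = (4, -5) with distance 17.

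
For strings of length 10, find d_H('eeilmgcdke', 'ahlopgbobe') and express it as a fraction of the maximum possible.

Differing positions: 1, 2, 3, 4, 5, 7, 8, 9. Hamming distance = 8. The maximum possible Hamming distance for length-10 strings is 10, so d_H/10 = 8/10 = 0.8.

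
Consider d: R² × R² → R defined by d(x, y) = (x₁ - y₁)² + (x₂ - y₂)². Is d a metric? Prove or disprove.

No. The squared Euclidean distance fails the triangle inequality. Counterexample: x = (0, 0), y = (4, 1), z = (8, 2). d(x,z) = 8² + 2² = 68, but d(x,y) + d(y,z) = (4² + 1²) + (4² + 1²) = 17 + 17 = 34. Since 68 > 34, the triangle inequality is violated. (Note: √d, the ordinary Euclidean distance, IS a metric.)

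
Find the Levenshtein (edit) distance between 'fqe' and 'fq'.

Let D[i][j] be the edit distance between the first i characters of 'fqe' and the first j characters of 'fq', with D[i][0] = i, D[0][j] = j, and D[i][j] = D[i-1][j-1] if the characters match, else 1 + min(D[i-1][j], D[i][j-1], D[i-1][j-1]). Filling the table (rows: prefixes of 'fqe', columns: prefixes of 'fq'):
     ε  f  q
  ε  0  1  2
  f  1  0  1
  q  2  1  0
  e  3  2  1
The bottom-right entry gives D[3][2] = 1, so no sequence of fewer than 1 edit works. Backtracking through the table gives one optimal edit sequence (1 edit):
  fqe → fq (del e @3)
Edit distance = 1.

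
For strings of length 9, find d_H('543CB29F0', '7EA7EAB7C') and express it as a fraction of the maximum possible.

Differing positions: 1, 2, 3, 4, 5, 6, 7, 8, 9. Hamming distance = 9. The maximum possible Hamming distance for length-9 strings is 9, so d_H/9 = 9/9 = 1.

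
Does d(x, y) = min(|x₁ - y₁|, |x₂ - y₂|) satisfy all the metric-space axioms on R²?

No. d fails identity of indiscernibles: take x = (4, 0) and y = (4, 8). Then d(x,y) = min(|4 - 4|, |0 - 8|) = min(0, 8) = 0, yet x ≠ y.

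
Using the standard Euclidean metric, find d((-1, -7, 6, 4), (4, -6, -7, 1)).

√(Σ(x_i - y_i)²) = √((-1 - 4)² + (-7 - (-6))² + (6 - (-7))² + (4 - 1)²)
= √((-5)² + (-1)² + 13² + 3²) = √(25 + 1 + 169 + 9) = √204 ≈ 14.2829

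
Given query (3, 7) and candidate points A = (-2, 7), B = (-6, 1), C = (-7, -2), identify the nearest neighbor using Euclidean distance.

Distances: d(A) = 5, d(B) ≈ 10.8167, d(C) ≈ 13.4536. Nearest: A = (-2, 7) with distance 5.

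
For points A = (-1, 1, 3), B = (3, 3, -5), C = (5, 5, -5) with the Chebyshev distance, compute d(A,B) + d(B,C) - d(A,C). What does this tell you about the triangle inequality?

d(A,B) = max(4, 2, 8) = 8, d(B,C) = max(2, 2, 0) = 2, d(A,C) = max(6, 4, 8) = 8.
d(A,B) + d(B,C) - d(A,C) = 8 + 2 - 8 = 10 - 8 = 2. This is ≥ 0, so the triangle inequality holds for these points.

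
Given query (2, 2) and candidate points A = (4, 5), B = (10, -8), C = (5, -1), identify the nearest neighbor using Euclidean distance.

Distances: d(A) ≈ 3.6056, d(B) ≈ 12.8062, d(C) ≈ 4.2426. Nearest: A = (4, 5) with distance 3.6056.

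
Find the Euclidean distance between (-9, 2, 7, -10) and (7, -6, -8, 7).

√(Σ(x_i - y_i)²) = √((-9 - 7)² + (2 - (-6))² + (7 - (-8))² + (-10 - 7)²)
= √((-16)² + 8² + 15² + (-17)²) = √(256 + 64 + 225 + 289) = √834 ≈ 28.8791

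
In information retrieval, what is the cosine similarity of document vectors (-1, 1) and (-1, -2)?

With u = (-1, 1), v = (-1, -2):
u·v = (-1)·(-1) + 1·(-2) = 1 + (-2) = -1.
|u| = √((-1)² + 1²) = √2, |v| = √((-1)² + (-2)²) = √5, so |u||v| = √(2·5) = √10.
cos θ = (u·v)/(|u||v|) = -1/√10 ≈ -0.3162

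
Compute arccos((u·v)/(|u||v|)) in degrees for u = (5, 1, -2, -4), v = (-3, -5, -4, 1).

With u = (5, 1, -2, -4), v = (-3, -5, -4, 1):
u·v = 5·(-3) + 1·(-5) + (-2)·(-4) + (-4)·1 = (-15) + (-5) + 8 + (-4) = -16.
|u| = √(5² + 1² + (-2)² + (-4)²) = √46, |v| = √((-3)² + (-5)² + (-4)² + 1²) = √51, so |u||v| = √(46·51) = √2346.
cos θ = (u·v)/(|u||v|) = -16/√2346 ≈ -0.330336
θ = arccos(-0.330336) ≈ 109.29°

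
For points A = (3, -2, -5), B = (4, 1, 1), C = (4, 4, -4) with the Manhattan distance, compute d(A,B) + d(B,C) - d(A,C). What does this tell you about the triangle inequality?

d(A,B) = 1 + 3 + 6 = 10, d(B,C) = 0 + 3 + 5 = 8, d(A,C) = 1 + 6 + 1 = 8.
d(A,B) + d(B,C) - d(A,C) = 10 + 8 - 8 = 18 - 8 = 10. This is ≥ 0, so the triangle inequality holds for these points.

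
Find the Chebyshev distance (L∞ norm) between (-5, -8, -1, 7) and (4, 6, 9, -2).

max(|x_i - y_i|) = max(|-5 - 4|, |-8 - 6|, |-1 - 9|, |7 - (-2)|) = max(9, 14, 10, 9) = 14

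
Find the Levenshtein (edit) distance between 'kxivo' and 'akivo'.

Let D[i][j] be the edit distance between the first i characters of 'kxivo' and the first j characters of 'akivo', with D[i][0] = i, D[0][j] = j, and D[i][j] = D[i-1][j-1] if the characters match, else 1 + min(D[i-1][j], D[i][j-1], D[i-1][j-1]). Filling the table (rows: prefixes of 'kxivo', columns: prefixes of 'akivo'):
     ε  a  k  i  v  o
  ε  0  1  2  3  4  5
  k  1  1  1  2  3  4
  x  2  2  2  2  3  4
  i  3  3  3  2  3  4
  v  4  4  4  3  2  3
  o  5  5  5  4  3  2
The bottom-right entry gives D[5][5] = 2, so no sequence of fewer than 2 edits works. Backtracking through the table gives one optimal edit sequence (2 edits):
  kxivo → axivo (sub k→a @1)
  axivo → akivo (sub x→k @2)
Edit distance = 2.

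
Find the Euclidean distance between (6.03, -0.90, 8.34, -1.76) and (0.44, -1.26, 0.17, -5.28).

√(Σ(x_i - y_i)²) = √((6.03 - 0.44)² + (-0.9 - (-1.26))² + (8.34 - 0.17)² + (-1.76 - (-5.28))²)
= √(5.59² + 0.36² + 8.17² + 3.52²) = √(31.2481 + 0.1296 + 66.7489 + 12.3904) = √110.517 ≈ 10.5127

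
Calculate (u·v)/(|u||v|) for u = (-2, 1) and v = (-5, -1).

With u = (-2, 1), v = (-5, -1):
u·v = (-2)·(-5) + 1·(-1) = 10 + (-1) = 9.
|u| = √((-2)² + 1²) = √5, |v| = √((-5)² + (-1)²) = √26, so |u||v| = √(5·26) = √130.
cos θ = (u·v)/(|u||v|) = 9/√130 ≈ 0.7894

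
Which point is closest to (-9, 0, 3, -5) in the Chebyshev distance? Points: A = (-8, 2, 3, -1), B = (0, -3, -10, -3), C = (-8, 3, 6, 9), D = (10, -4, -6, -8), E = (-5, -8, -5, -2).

Distances: d(A) = 4, d(B) = 13, d(C) = 14, d(D) = 19, d(E) = 8. Nearest: A = (-8, 2, 3, -1) with distance 4.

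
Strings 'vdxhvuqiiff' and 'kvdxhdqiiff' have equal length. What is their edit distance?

Let D[i][j] be the edit distance between the first i characters of 'vdxhvuqiiff' and the first j characters of 'kvdxhdqiiff', with D[i][0] = i, D[0][j] = j, and D[i][j] = D[i-1][j-1] if the characters match, else 1 + min(D[i-1][j], D[i][j-1], D[i-1][j-1]). Filling the table (rows: prefixes of 'vdxhvuqiiff', columns: prefixes of 'kvdxhdqiiff'):
     ε  k  v  d  x  h  d  q  i  i  f  f
  ε  0  1  2  3  4  5  6  7  8  9 10 11
  v  1  1  1  2  3  4  5  6  7  8  9 10
  d  2  2  2  1  2  3  4  5  6  7  8  9
  x  3  3  3  2  1  2  3  4  5  6  7  8
  h  4  4  4  3  2  1  2  3  4  5  6  7
  v  5  5  4  4  3  2  2  3  4  5  6  7
  u  6  6  5  5  4  3  3  3  4  5  6  7
  q  7  7  6  6  5  4  4  3  4  5  6  7
  i  8  8  7  7  6  5  5  4  3  4  5  6
  i  9  9  8  8  7  6  6  5  4  3  4  5
  f 10 10  9  9  8  7  7  6  5  4  3  4
  f 11 11 10 10  9  8  8  7  6  5  4  3
The bottom-right entry gives D[11][11] = 3, so no sequence of fewer than 3 edits works. Backtracking through the table gives one optimal edit sequence (3 edits):
  vdxhvuqiiff → kvdxhvuqiiff (ins k @1)
  kvdxhvuqiiff → kvdxhuqiiff (del v @6)
  kvdxhuqiiff → kvdxhdqiiff (sub u→d @6)
Edit distance = 3.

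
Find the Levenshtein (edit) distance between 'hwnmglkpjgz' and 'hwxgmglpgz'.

Let D[i][j] be the edit distance between the first i characters of 'hwnmglkpjgz' and the first j characters of 'hwxgmglpgz', with D[i][0] = i, D[0][j] = j, and D[i][j] = D[i-1][j-1] if the characters match, else 1 + min(D[i-1][j], D[i][j-1], D[i-1][j-1]). Filling the table (rows: prefixes of 'hwnmglkpjgz', columns: prefixes of 'hwxgmglpgz'):
     ε  h  w  x  g  m  g  l  p  g  z
  ε  0  1  2  3  4  5  6  7  8  9 10
  h  1  0  1  2  3  4  5  6  7  8  9
  w  2  1  0  1  2  3  4  5  6  7  8
  n  3  2  1  1  2  3  4  5  6  7  8
  m  4  3  2  2  2  2  3  4  5  6  7
  g  5  4  3  3  2  3  2  3  4  5  6
  l  6  5  4  4  3  3  3  2  3  4  5
  k  7  6  5  5  4  4  4  3  3  4  5
  p  8  7  6  6  5  5  5  4  3  4  5
  j  9  8  7  7  6  6  6  5  4  4  5
  g 10  9  8  8  7  7  6  6  5  4  5
  z 11 10  9  9  8  8  7  7  6  5  4
The bottom-right entry gives D[11][10] = 4, so no sequence of fewer than 4 edits works. Backtracking through the table gives one optimal edit sequence (4 edits):
  hwnmglkpjgz → hwxnmglkpjgz (ins x @3)
  hwxnmglkpjgz → hwxgmglkpjgz (sub n→g @4)
  hwxgmglkpjgz → hwxgmglpjgz (del k @8)
  hwxgmglpjgz → hwxgmglpgz (del j @9)
Edit distance = 4.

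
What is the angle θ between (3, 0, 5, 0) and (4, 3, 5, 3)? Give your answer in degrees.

With u = (3, 0, 5, 0), v = (4, 3, 5, 3):
u·v = 3·4 + 0·3 + 5·5 + 0·3 = 12 + 0 + 25 + 0 = 37.
|u| = √(3² + 0² + 5² + 0²) = √34, |v| = √(4² + 3² + 5² + 3²) = √59, so |u||v| = √(34·59) = √2006.
cos θ = (u·v)/(|u||v|) = 37/√2006 ≈ 0.826107
θ = arccos(0.826107) ≈ 34.3°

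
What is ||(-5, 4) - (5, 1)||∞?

max(|x_i - y_i|) = max(|-5 - 5|, |4 - 1|) = max(10, 3) = 10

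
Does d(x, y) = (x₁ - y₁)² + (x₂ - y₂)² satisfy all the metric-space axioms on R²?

No. The squared Euclidean distance fails the triangle inequality. Counterexample: x = (0, 0), y = (4, 4), z = (8, 8). d(x,z) = 8² + 8² = 128, but d(x,y) + d(y,z) = (4² + 4²) + (4² + 4²) = 32 + 32 = 64. Since 128 > 64, the triangle inequality is violated. (Note: √d, the ordinary Euclidean distance, IS a metric.)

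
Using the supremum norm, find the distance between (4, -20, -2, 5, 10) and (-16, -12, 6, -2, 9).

max(|x_i - y_i|) = max(|4 - (-16)|, |-20 - (-12)|, |-2 - 6|, |5 - (-2)|, |10 - 9|) = max(20, 8, 8, 7, 1) = 20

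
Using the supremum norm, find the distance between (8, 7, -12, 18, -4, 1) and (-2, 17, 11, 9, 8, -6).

max(|x_i - y_i|) = max(|8 - (-2)|, |7 - 17|, |-12 - 11|, |18 - 9|, |-4 - 8|, |1 - (-6)|) = max(10, 10, 23, 9, 12, 7) = 23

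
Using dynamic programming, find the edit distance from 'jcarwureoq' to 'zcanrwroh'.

Let D[i][j] be the edit distance between the first i characters of 'jcarwureoq' and the first j characters of 'zcanrwroh', with D[i][0] = i, D[0][j] = j, and D[i][j] = D[i-1][j-1] if the characters match, else 1 + min(D[i-1][j], D[i][j-1], D[i-1][j-1]). Filling the table (rows: prefixes of 'jcarwureoq', columns: prefixes of 'zcanrwroh'):
     ε  z  c  a  n  r  w  r  o  h
  ε  0  1  2  3  4  5  6  7  8  9
  j  1  1  2  3  4  5  6  7  8  9
  c  2  2  1  2  3  4  5  6  7  8
  a  3  3  2  1  2  3  4  5  6  7
  r  4  4  3  2  2  2  3  4  5  6
  w  5  5  4  3  3  3  2  3  4  5
  u  6  6  5  4  4  4  3  3  4  5
  r  7  7  6  5  5  4  4  3  4  5
  e  8  8  7  6  6  5  5  4  4  5
  o  9  9  8  7  7  6  6  5  4  5
  q 10 10  9  8  8  7  7  6  5  5
The bottom-right entry gives D[10][9] = 5, so no sequence of fewer than 5 edits works. Backtracking through the table gives one optimal edit sequence (5 edits):
  jcarwureoq → zcarwureoq (sub j→z @1)
  zcarwureoq → zcanrwureoq (ins n @4)
  zcanrwureoq → zcanrwreoq (del u @7)
  zcanrwreoq → zcanrwroq (del e @8)
  zcanrwroq → zcanrwroh (sub q→h @9)
Edit distance = 5.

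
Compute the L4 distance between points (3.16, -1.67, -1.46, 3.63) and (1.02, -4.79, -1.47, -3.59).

(Σ|x_i - y_i|^4)^(1/4) = (|3.16 - 1.02|^4 + |-1.67 - (-4.79)|^4 + |-1.46 - (-1.47)|^4 + |3.63 - (-3.59)|^4)^(1/4)
= (2.14^4 + 3.12^4 + 0.01^4 + 7.22^4)^(1/4) ≈ (20.9727 + 94.7585 + 0 + 2717.3701)^(1/4) = (2833.1013)^(1/4) ≈ 7.2957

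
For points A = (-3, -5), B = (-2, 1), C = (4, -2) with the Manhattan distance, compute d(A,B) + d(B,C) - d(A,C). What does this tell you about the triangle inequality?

d(A,B) = 1 + 6 = 7, d(B,C) = 6 + 3 = 9, d(A,C) = 7 + 3 = 10.
d(A,B) + d(B,C) - d(A,C) = 7 + 9 - 10 = 16 - 10 = 6. This is ≥ 0, so the triangle inequality holds for these points.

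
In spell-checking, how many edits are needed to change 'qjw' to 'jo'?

Let D[i][j] be the edit distance between the first i characters of 'qjw' and the first j characters of 'jo', with D[i][0] = i, D[0][j] = j, and D[i][j] = D[i-1][j-1] if the characters match, else 1 + min(D[i-1][j], D[i][j-1], D[i-1][j-1]). Filling the table (rows: prefixes of 'qjw', columns: prefixes of 'jo'):
     ε  j  o
  ε  0  1  2
  q  1  1  2
  j  2  1  2
  w  3  2  2
The bottom-right entry gives D[3][2] = 2, so no sequence of fewer than 2 edits works. Backtracking through the table gives one optimal edit sequence (2 edits):
  qjw → jw (del q @1)
  jw → jo (sub w→o @2)
Edit distance = 2.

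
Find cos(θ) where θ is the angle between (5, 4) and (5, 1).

With u = (5, 4), v = (5, 1):
u·v = 5·5 + 4·1 = 25 + 4 = 29.
|u| = √(5² + 4²) = √41, |v| = √(5² + 1²) = √26, so |u||v| = √(41·26) = √1066.
cos θ = (u·v)/(|u||v|) = 29/√1066 ≈ 0.8882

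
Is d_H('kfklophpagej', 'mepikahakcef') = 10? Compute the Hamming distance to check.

Differing positions: 1, 2, 3, 4, 5, 6, 8, 9, 10, 12. Hamming distance = 10, so the claim is true.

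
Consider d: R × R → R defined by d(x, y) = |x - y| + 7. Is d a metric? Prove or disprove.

No. d fails identity of indiscernibles (specifically d(x,x) = 0): d(2, 2) = |2 - 2| + 7 = 0 + 7 = 7 ≠ 0.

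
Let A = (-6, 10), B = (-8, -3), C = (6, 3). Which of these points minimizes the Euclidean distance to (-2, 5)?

Distances: d(A) ≈ 6.4031, d(B) = 10, d(C) ≈ 8.2462. Nearest: A = (-6, 10) with distance 6.4031.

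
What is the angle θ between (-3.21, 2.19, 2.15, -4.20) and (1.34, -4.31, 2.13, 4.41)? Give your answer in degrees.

With u = (-3.21, 2.19, 2.15, -4.20), v = (1.34, -4.31, 2.13, 4.41):
u·v = (-3.21)·1.34 + 2.19·(-4.31) + 2.15·2.13 + (-4.2)·4.41 = (-4.3014) + (-9.4389) + 4.5795 + (-18.522) = -27.6828.
|u| = √((-3.21)² + 2.19² + 2.15² + (-4.2)²) = √(10.3041 + 4.7961 + 4.6225 + 17.64) = √37.3627, |v| = √(1.34² + (-4.31)² + 2.13² + 4.41²) = √(1.7956 + 18.5761 + 4.5369 + 19.4481) = √44.3567.
cos θ = (u·v)/(|u||v|) = -27.6828/(√37.3627·√44.3567) ≈ -0.680004
θ = arccos(-0.680004) ≈ 132.84°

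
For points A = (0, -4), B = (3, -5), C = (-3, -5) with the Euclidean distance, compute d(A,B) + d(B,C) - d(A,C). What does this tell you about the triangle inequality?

d(A,B) = √(3² + 1²) = √10 ≈ 3.1623, d(B,C) = √(6² + 0²) = √36 = 6, d(A,C) = √(3² + 1²) = √10 ≈ 3.1623.
d(A,B) + d(B,C) - d(A,C) = 3.1623 + 6 - 3.1623 = 9.1623 - 3.1623 = 6. This is ≥ 0, so the triangle inequality holds for these points.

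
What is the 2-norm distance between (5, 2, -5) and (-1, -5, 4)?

(Σ|x_i - y_i|^2)^(1/2) = (|5 - (-1)|^2 + |2 - (-5)|^2 + |-5 - 4|^2)^(1/2)
= (6^2 + 7^2 + 9^2)^(1/2) = (36 + 49 + 81)^(1/2) = (166)^(1/2) ≈ 12.8841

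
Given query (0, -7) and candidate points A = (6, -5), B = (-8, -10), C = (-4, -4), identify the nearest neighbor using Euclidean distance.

Distances: d(A) ≈ 6.3246, d(B) ≈ 8.544, d(C) = 5. Nearest: C = (-4, -4) with distance 5.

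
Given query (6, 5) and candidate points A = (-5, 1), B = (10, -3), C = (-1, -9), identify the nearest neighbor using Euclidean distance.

Distances: d(A) ≈ 11.7047, d(B) ≈ 8.9443, d(C) ≈ 15.6525. Nearest: B = (10, -3) with distance 8.9443.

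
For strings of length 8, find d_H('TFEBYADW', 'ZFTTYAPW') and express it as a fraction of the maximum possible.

Differing positions: 1, 3, 4, 7. Hamming distance = 4. The maximum possible Hamming distance for length-8 strings is 8, so d_H/8 = 4/8 = 0.5.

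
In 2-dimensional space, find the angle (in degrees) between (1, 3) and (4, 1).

With u = (1, 3), v = (4, 1):
u·v = 1·4 + 3·1 = 4 + 3 = 7.
|u| = √(1² + 3²) = √10, |v| = √(4² + 1²) = √17, so |u||v| = √(10·17) = √170.
cos θ = (u·v)/(|u||v|) = 7/√170 ≈ 0.536875
θ = arccos(0.536875) ≈ 57.53°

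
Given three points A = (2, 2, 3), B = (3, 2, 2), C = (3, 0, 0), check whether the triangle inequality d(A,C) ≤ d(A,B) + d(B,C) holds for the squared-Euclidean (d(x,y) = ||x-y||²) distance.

d(A,B) = 1² + 0² + 1² = 2, d(B,C) = 0² + 2² + 2² = 8, d(A,C) = 1² + 2² + 3² = 14.
d(A,C) = 14 > 2 + 8 = 10. Triangle inequality is VIOLATED. (Squared-Euclidean is not a metric — this is a counterexample.)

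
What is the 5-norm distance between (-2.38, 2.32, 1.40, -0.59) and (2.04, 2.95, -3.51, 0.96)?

(Σ|x_i - y_i|^5)^(1/5) = (|-2.38 - 2.04|^5 + |2.32 - 2.95|^5 + |1.4 - (-3.51)|^5 + |-0.59 - 0.96|^5)^(1/5)
= (4.42^5 + 0.63^5 + 4.91^5 + 1.55^5)^(1/5) ≈ (1686.9855 + 0.0992 + 2853.6944 + 8.9466)^(1/5) = (4549.7257)^(1/5) ≈ 5.3901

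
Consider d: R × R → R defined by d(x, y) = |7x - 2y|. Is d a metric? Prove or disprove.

No. d fails symmetry: d(7, 8) = |7·7 - 2·8| = |33| = 33, but d(8, 7) = |7·8 - 2·7| = |42| = 42. Since 33 ≠ 42, d(x,y) ≠ d(y,x) in general.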